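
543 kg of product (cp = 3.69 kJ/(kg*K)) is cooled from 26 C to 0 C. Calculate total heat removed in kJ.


dT = 26 - (0) = 26 K
Q = m * cp * dT = 543 * 3.69 * 26
Q = 52095 kJ

52095


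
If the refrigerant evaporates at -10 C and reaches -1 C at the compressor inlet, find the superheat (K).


Superheat = T_suction - T_evap
Superheat = -1 - (-10)
Superheat = 9 K

9


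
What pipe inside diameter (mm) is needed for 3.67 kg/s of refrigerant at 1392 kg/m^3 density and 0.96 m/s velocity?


A = m_dot / (rho * v) = 3.67 / (1392 * 0.96) = 0.00274634818 m^2
d = sqrt(4*A/pi) * 1000
d = 59.1 mm

59.1


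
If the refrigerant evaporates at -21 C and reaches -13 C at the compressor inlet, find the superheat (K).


Superheat = T_suction - T_evap
Superheat = -13 - (-21)
Superheat = 8 K

8


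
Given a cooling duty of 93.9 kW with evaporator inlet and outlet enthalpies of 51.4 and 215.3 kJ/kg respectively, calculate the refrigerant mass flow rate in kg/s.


dh = 215.3 - 51.4 = 163.9 kJ/kg
m_dot = Q / dh = 93.9 / 163.9 = 0.5729 kg/s

0.5729


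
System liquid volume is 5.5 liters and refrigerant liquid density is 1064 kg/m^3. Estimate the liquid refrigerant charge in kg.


Charge = V * rho / 1000
Charge = 5.5 * 1064 / 1000
Charge = 5.85 kg

5.85


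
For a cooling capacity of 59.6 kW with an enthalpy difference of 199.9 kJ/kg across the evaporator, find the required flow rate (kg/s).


m_dot = Q / dh
m_dot = 59.6 / 199.9
m_dot = 0.2981 kg/s

0.2981


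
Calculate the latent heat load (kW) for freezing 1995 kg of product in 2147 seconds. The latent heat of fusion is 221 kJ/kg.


Q_lat = m * h_fg / t
Q_lat = 1995 * 221 / 2147
Q_lat = 205.35 kW

205.35


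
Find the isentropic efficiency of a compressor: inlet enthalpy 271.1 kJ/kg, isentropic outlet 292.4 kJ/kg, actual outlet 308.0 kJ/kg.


dh_ideal = 292.4 - 271.1 = 21.3 kJ/kg
dh_actual = 308.0 - 271.1 = 36.9 kJ/kg
eta_s = dh_ideal / dh_actual = 21.3 / 36.9
eta_s = 0.5772

0.5772


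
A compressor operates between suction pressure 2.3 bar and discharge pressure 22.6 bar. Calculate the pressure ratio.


PR = P_high / P_low
PR = 22.6 / 2.3
PR = 9.826

9.826


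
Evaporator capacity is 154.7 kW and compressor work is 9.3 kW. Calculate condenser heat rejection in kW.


Q_cond = Q_evap + W
Q_cond = 154.7 + 9.3
Q_cond = 164.0 kW

164.0


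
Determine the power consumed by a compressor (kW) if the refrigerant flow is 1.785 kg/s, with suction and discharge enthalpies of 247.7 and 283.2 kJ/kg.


dh = 283.2 - 247.7 = 35.5 kJ/kg
W = m_dot * dh = 1.785 * 35.5 = 63.37 kW

63.37


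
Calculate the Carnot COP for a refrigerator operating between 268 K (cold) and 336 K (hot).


dT = 336 - 268 = 68 K
COP_carnot = T_cold / dT = 268 / 68
COP_carnot = 3.941

3.941


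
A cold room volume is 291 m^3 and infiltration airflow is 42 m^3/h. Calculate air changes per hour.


ACH = flow / volume
ACH = 42 / 291
ACH = 0.144

0.144


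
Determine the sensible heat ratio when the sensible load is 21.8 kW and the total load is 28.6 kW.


SHR = Q_sensible / Q_total
SHR = 21.8 / 28.6
SHR = 0.762

0.762


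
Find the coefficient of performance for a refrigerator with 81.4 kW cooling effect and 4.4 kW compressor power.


COP = Q_evap / W
COP = 81.4 / 4.4
COP = 18.5

18.5


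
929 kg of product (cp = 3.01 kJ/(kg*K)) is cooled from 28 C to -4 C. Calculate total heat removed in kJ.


dT = 28 - (-4) = 32 K
Q = m * cp * dT = 929 * 3.01 * 32
Q = 89481 kJ

89481


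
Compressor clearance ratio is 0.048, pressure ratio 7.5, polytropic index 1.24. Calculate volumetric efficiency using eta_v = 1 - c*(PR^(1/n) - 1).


PR^(1/n) = 7.5^(1/1.24) = 5.07802187
eta_v = 1 - 0.048 * (5.07802187 - 1)
eta_v = 0.8043

0.8043


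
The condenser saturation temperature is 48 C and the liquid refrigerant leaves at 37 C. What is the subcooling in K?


Subcooling = T_cond - T_liquid
Subcooling = 48 - 37
Subcooling = 11 K

11


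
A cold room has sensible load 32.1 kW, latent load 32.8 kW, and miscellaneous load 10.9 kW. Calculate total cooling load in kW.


Q_total = Q_s + Q_l + Q_misc
Q_total = 32.1 + 32.8 + 10.9
Q_total = 75.8 kW

75.8


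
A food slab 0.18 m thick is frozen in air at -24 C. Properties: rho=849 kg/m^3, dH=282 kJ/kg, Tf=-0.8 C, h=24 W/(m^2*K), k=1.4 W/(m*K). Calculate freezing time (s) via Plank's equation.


dT = -0.8 - (-24) = 23.2 K
term1 = a/(2h) = 0.18/(2*24) = 0.00375
term2 = a^2/(8k) = 0.18^2/(8*1.4) = 0.002892857143
t = rho*dH*1000/dT * (term1 + term2)
t = 849*282*1000/23.2 * (0.00375 + 0.002892857143)
t = 68553 s

68553


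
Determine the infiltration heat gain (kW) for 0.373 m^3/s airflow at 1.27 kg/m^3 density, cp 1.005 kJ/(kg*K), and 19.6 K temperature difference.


Q = V_dot * rho * cp * dT
Q = 0.373 * 1.27 * 1.005 * 19.6
Q = 9.331 kW

9.331


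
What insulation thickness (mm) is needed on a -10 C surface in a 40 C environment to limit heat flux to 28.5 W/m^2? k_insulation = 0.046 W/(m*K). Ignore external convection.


dT = 40 - (-10) = 50 K
thickness = k * dT / q_max * 1000
thickness = 0.046 * 50 / 28.5 * 1000
thickness = 80.7 mm

80.7


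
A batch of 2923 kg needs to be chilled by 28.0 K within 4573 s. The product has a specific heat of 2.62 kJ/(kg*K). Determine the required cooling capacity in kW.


Q = m * cp * dT / t
Q = 2923 * 2.62 * 28.0 / 4573
Q = 46.891 kW

46.891


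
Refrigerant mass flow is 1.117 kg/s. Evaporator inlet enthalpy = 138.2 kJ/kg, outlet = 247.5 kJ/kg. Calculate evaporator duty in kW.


dh = 247.5 - 138.2 = 109.3 kJ/kg
Q_evap = m_dot * dh = 1.117 * 109.3
Q_evap = 122.09 kW

122.09


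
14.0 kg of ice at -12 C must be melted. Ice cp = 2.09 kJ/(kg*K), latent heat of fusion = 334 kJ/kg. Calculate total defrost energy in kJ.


Sensible heat = cp * dT = 2.09 * 12 = 25.08 kJ/kg
Total per kg = 25.08 + 334 = 359.08 kJ/kg
Q = m * total = 14.0 * 359.08
Q = 5027.1 kJ

5027.1


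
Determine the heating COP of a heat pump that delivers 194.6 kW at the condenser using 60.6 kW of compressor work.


COP_hp = Q_cond / W
COP_hp = 194.6 / 60.6
COP_hp = 3.211

3.211


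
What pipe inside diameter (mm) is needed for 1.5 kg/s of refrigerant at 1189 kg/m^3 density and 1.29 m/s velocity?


A = m_dot / (rho * v) = 1.5 / (1189 * 1.29) = 0.0009779568525 m^2
d = sqrt(4*A/pi) * 1000
d = 35.3 mm

35.3


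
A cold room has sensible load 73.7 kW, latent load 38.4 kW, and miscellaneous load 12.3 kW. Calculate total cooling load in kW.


Q_total = Q_s + Q_l + Q_misc
Q_total = 73.7 + 38.4 + 12.3
Q_total = 124.4 kW

124.4


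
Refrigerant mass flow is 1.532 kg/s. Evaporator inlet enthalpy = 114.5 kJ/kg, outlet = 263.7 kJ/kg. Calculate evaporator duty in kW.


dh = 263.7 - 114.5 = 149.2 kJ/kg
Q_evap = m_dot * dh = 1.532 * 149.2
Q_evap = 228.57 kW

228.57


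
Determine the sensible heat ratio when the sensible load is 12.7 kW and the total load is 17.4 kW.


SHR = Q_sensible / Q_total
SHR = 12.7 / 17.4
SHR = 0.73

0.73


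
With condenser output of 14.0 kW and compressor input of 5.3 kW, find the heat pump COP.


COP_hp = Q_cond / W
COP_hp = 14.0 / 5.3
COP_hp = 2.642

2.642


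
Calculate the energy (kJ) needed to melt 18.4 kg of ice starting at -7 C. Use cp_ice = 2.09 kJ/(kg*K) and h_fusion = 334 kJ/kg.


Sensible heat = cp * dT = 2.09 * 7 = 14.63 kJ/kg
Total per kg = 14.63 + 334 = 348.63 kJ/kg
Q = m * total = 18.4 * 348.63
Q = 6414.8 kJ

6414.8


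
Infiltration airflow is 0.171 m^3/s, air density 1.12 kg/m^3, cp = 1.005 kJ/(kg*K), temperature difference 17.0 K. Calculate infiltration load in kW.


Q = V_dot * rho * cp * dT
Q = 0.171 * 1.12 * 1.005 * 17.0
Q = 3.272 kW

3.272


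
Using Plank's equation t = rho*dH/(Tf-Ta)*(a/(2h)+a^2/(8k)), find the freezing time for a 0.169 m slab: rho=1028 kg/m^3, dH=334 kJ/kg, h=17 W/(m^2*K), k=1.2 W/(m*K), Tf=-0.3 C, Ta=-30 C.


dT = -0.3 - (-30) = 29.7 K
term1 = a/(2h) = 0.169/(2*17) = 0.004970588235
term2 = a^2/(8k) = 0.169^2/(8*1.2) = 0.002975104167
t = rho*dH*1000/dT * (term1 + term2)
t = 1028*334*1000/29.7 * (0.004970588235 + 0.002975104167)
t = 91858 s

91858


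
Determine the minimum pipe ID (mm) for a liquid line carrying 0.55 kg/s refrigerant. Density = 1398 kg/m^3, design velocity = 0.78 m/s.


A = m_dot / (rho * v) = 0.55 / (1398 * 0.78) = 0.0005043835516 m^2
d = sqrt(4*A/pi) * 1000
d = 25.3 mm

25.3


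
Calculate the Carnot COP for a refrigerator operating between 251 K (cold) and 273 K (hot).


dT = 273 - 251 = 22 K
COP_carnot = T_cold / dT = 251 / 22
COP_carnot = 11.409

11.409


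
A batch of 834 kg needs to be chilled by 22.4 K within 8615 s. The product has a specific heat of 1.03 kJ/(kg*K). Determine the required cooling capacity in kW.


Q = m * cp * dT / t
Q = 834 * 1.03 * 22.4 / 8615
Q = 2.234 kW

2.234


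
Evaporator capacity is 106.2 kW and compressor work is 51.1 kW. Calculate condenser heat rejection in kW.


Q_cond = Q_evap + W
Q_cond = 106.2 + 51.1
Q_cond = 157.3 kW

157.3


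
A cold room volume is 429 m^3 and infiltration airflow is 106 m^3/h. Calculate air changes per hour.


ACH = flow / volume
ACH = 106 / 429
ACH = 0.247

0.247


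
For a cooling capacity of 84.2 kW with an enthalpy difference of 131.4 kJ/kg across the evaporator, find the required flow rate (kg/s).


m_dot = Q / dh
m_dot = 84.2 / 131.4
m_dot = 0.6408 kg/s

0.6408


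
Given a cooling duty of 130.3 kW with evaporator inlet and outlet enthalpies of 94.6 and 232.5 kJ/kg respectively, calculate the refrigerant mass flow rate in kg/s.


dh = 232.5 - 94.6 = 137.9 kJ/kg
m_dot = Q / dh = 130.3 / 137.9 = 0.9449 kg/s

0.9449


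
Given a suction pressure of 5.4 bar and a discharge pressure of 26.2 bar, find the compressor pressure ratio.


PR = P_high / P_low
PR = 26.2 / 5.4
PR = 4.852

4.852


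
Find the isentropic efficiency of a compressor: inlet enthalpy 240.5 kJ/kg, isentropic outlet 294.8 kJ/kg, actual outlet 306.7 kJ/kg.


dh_ideal = 294.8 - 240.5 = 54.3 kJ/kg
dh_actual = 306.7 - 240.5 = 66.2 kJ/kg
eta_s = dh_ideal / dh_actual = 54.3 / 66.2
eta_s = 0.8202

0.8202


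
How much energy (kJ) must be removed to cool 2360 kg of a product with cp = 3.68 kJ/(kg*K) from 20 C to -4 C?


dT = 20 - (-4) = 24 K
Q = m * cp * dT = 2360 * 3.68 * 24
Q = 208435 kJ

208435


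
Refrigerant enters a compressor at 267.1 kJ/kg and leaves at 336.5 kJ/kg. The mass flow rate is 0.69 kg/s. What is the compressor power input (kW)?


dh = 336.5 - 267.1 = 69.4 kJ/kg
W = m_dot * dh = 0.69 * 69.4 = 47.89 kW

47.89


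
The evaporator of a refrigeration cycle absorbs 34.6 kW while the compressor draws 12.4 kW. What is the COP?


COP = Q_evap / W
COP = 34.6 / 12.4
COP = 2.79

2.79


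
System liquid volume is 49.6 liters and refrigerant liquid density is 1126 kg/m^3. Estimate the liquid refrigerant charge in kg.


Charge = V * rho / 1000
Charge = 49.6 * 1126 / 1000
Charge = 55.85 kg

55.85


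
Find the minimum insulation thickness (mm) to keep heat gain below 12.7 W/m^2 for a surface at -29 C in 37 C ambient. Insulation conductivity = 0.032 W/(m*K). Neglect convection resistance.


dT = 37 - (-29) = 66 K
thickness = k * dT / q_max * 1000
thickness = 0.032 * 66 / 12.7 * 1000
thickness = 166.3 mm

166.3


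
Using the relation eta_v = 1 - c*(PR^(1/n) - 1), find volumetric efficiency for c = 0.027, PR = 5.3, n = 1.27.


PR^(1/n) = 5.3^(1/1.27) = 3.71788507
eta_v = 1 - 0.027 * (3.71788507 - 1)
eta_v = 0.9266

0.9266


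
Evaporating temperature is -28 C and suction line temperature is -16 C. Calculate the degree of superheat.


Superheat = T_suction - T_evap
Superheat = -16 - (-28)
Superheat = 12 K

12


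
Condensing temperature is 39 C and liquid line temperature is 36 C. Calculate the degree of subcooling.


Subcooling = T_cond - T_liquid
Subcooling = 39 - 36
Subcooling = 3 K

3


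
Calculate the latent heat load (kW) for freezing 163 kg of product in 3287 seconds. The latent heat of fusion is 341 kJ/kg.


Q_lat = m * h_fg / t
Q_lat = 163 * 341 / 3287
Q_lat = 16.91 kW

16.91


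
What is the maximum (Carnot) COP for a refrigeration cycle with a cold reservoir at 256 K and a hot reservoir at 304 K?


dT = 304 - 256 = 48 K
COP_carnot = T_cold / dT = 256 / 48
COP_carnot = 5.333

5.333


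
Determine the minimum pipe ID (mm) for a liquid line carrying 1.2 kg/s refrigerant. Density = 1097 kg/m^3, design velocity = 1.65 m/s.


A = m_dot / (rho * v) = 1.2 / (1097 * 1.65) = 0.0006629651115 m^2
d = sqrt(4*A/pi) * 1000
d = 29.1 mm

29.1


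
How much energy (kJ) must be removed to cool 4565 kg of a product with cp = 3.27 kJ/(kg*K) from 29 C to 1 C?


dT = 29 - (1) = 28 K
Q = m * cp * dT = 4565 * 3.27 * 28
Q = 417971 kJ

417971


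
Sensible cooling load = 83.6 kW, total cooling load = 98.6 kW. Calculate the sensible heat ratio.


SHR = Q_sensible / Q_total
SHR = 83.6 / 98.6
SHR = 0.848

0.848


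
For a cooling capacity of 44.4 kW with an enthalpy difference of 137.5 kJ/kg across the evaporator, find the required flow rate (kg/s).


m_dot = Q / dh
m_dot = 44.4 / 137.5
m_dot = 0.3229 kg/s

0.3229


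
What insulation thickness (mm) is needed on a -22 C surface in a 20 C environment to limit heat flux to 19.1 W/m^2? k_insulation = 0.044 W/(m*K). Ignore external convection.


dT = 20 - (-22) = 42 K
thickness = k * dT / q_max * 1000
thickness = 0.044 * 42 / 19.1 * 1000
thickness = 96.8 mm

96.8


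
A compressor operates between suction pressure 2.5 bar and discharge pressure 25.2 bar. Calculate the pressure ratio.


PR = P_high / P_low
PR = 25.2 / 2.5
PR = 10.08

10.08


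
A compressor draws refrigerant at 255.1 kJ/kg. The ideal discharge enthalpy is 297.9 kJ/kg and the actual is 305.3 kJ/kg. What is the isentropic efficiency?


dh_ideal = 297.9 - 255.1 = 42.8 kJ/kg
dh_actual = 305.3 - 255.1 = 50.2 kJ/kg
eta_s = dh_ideal / dh_actual = 42.8 / 50.2
eta_s = 0.8526

0.8526


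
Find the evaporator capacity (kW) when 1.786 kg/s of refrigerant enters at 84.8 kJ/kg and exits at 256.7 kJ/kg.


dh = 256.7 - 84.8 = 171.9 kJ/kg
Q_evap = m_dot * dh = 1.786 * 171.9
Q_evap = 307.01 kW

307.01


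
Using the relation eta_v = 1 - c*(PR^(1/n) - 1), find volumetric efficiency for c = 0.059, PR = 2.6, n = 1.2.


PR^(1/n) = 2.6^(1/1.2) = 2.21723193
eta_v = 1 - 0.059 * (2.21723193 - 1)
eta_v = 0.9282

0.9282


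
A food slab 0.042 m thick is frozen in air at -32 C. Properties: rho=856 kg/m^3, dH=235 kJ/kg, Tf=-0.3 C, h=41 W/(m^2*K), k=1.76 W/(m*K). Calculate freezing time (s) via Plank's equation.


dT = -0.3 - (-32) = 31.7 K
term1 = a/(2h) = 0.042/(2*41) = 0.000512195122
term2 = a^2/(8k) = 0.042^2/(8*1.76) = 0.0001252840909
t = rho*dH*1000/dT * (term1 + term2)
t = 856*235*1000/31.7 * (0.000512195122 + 0.0001252840909)
t = 4045 s

4045


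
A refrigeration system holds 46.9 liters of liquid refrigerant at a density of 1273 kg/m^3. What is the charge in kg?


Charge = V * rho / 1000
Charge = 46.9 * 1273 / 1000
Charge = 59.7 kg

59.7


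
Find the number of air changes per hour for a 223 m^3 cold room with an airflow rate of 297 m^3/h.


ACH = flow / volume
ACH = 297 / 223
ACH = 1.332

1.332


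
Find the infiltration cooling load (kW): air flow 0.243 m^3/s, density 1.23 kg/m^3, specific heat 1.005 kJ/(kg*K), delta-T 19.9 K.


Q = V_dot * rho * cp * dT
Q = 0.243 * 1.23 * 1.005 * 19.9
Q = 5.978 kW

5.978


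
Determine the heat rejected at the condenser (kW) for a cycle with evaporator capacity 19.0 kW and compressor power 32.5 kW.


Q_cond = Q_evap + W
Q_cond = 19.0 + 32.5
Q_cond = 51.5 kW

51.5


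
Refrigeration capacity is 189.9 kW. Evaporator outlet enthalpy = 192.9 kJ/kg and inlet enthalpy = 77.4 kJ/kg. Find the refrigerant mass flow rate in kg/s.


dh = 192.9 - 77.4 = 115.5 kJ/kg
m_dot = Q / dh = 189.9 / 115.5 = 1.6442 kg/s

1.6442


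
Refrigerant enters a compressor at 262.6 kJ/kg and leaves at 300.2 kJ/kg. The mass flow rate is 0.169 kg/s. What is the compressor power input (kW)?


dh = 300.2 - 262.6 = 37.6 kJ/kg
W = m_dot * dh = 0.169 * 37.6 = 6.35 kW

6.35


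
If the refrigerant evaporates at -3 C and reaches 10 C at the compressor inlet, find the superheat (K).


Superheat = T_suction - T_evap
Superheat = 10 - (-3)
Superheat = 13 K

13


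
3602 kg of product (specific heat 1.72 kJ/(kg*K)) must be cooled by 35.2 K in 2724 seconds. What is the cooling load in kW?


Q = m * cp * dT / t
Q = 3602 * 1.72 * 35.2 / 2724
Q = 80.059 kW

80.059


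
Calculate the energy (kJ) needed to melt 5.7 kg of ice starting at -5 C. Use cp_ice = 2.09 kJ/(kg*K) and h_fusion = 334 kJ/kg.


Sensible heat = cp * dT = 2.09 * 5 = 10.45 kJ/kg
Total per kg = 10.45 + 334 = 344.45 kJ/kg
Q = m * total = 5.7 * 344.45
Q = 1963.4 kJ

1963.4


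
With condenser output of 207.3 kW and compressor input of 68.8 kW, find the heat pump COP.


COP_hp = Q_cond / W
COP_hp = 207.3 / 68.8
COP_hp = 3.013

3.013


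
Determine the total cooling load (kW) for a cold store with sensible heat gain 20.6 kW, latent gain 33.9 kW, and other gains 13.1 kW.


Q_total = Q_s + Q_l + Q_misc
Q_total = 20.6 + 33.9 + 13.1
Q_total = 67.6 kW

67.6


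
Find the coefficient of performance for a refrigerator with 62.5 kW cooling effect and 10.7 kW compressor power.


COP = Q_evap / W
COP = 62.5 / 10.7
COP = 5.841

5.841


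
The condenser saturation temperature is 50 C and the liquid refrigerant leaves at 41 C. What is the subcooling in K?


Subcooling = T_cond - T_liquid
Subcooling = 50 - 41
Subcooling = 9 K

9


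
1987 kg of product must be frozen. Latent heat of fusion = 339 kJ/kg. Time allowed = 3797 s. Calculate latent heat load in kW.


Q_lat = m * h_fg / t
Q_lat = 1987 * 339 / 3797
Q_lat = 177.4 kW

177.4


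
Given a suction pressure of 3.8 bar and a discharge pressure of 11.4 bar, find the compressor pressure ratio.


PR = P_high / P_low
PR = 11.4 / 3.8
PR = 3.0

3.0


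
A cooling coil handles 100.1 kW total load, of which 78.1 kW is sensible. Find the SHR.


SHR = Q_sensible / Q_total
SHR = 78.1 / 100.1
SHR = 0.78

0.78


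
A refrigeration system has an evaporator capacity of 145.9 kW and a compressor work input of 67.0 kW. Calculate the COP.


COP = Q_evap / W
COP = 145.9 / 67.0
COP = 2.178

2.178


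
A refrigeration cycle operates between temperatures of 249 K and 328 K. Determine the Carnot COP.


dT = 328 - 249 = 79 K
COP_carnot = T_cold / dT = 249 / 79
COP_carnot = 3.152

3.152


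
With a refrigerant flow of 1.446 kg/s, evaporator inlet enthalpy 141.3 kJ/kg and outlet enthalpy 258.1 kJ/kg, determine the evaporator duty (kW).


dh = 258.1 - 141.3 = 116.8 kJ/kg
Q_evap = m_dot * dh = 1.446 * 116.8
Q_evap = 168.89 kW

168.89


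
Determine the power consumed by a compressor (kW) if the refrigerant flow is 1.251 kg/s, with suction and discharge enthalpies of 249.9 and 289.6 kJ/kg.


dh = 289.6 - 249.9 = 39.7 kJ/kg
W = m_dot * dh = 1.251 * 39.7 = 49.66 kW

49.66


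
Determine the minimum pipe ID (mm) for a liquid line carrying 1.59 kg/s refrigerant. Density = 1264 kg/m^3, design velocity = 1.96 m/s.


A = m_dot / (rho * v) = 1.59 / (1264 * 1.96) = 0.0006417915267 m^2
d = sqrt(4*A/pi) * 1000
d = 28.6 mm

28.6


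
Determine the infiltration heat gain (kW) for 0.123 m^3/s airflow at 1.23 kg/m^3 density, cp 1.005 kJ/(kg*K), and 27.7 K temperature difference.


Q = V_dot * rho * cp * dT
Q = 0.123 * 1.23 * 1.005 * 27.7
Q = 4.212 kW

4.212


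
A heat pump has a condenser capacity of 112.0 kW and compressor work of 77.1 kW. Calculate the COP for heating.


COP_hp = Q_cond / W
COP_hp = 112.0 / 77.1
COP_hp = 1.453

1.453


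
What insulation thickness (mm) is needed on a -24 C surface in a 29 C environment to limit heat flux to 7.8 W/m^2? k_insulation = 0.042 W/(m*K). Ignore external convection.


dT = 29 - (-24) = 53 K
thickness = k * dT / q_max * 1000
thickness = 0.042 * 53 / 7.8 * 1000
thickness = 285.4 mm

285.4


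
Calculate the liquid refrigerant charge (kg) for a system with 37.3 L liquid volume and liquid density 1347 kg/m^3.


Charge = V * rho / 1000
Charge = 37.3 * 1347 / 1000
Charge = 50.24 kg

50.24


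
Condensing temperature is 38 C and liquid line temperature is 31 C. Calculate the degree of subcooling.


Subcooling = T_cond - T_liquid
Subcooling = 38 - 31
Subcooling = 7 K

7


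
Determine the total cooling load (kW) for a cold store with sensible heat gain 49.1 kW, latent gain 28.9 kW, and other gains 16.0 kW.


Q_total = Q_s + Q_l + Q_misc
Q_total = 49.1 + 28.9 + 16.0
Q_total = 94.0 kW

94.0


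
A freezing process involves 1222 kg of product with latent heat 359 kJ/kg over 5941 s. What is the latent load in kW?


Q_lat = m * h_fg / t
Q_lat = 1222 * 359 / 5941
Q_lat = 73.84 kW

73.84


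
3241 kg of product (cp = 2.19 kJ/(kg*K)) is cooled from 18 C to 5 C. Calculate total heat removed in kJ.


dT = 18 - (5) = 13 K
Q = m * cp * dT = 3241 * 2.19 * 13
Q = 92271 kJ

92271


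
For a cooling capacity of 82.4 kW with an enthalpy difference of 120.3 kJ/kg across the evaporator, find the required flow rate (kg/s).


m_dot = Q / dh
m_dot = 82.4 / 120.3
m_dot = 0.685 kg/s

0.685


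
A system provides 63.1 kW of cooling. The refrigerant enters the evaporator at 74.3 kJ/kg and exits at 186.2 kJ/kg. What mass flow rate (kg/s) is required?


dh = 186.2 - 74.3 = 111.9 kJ/kg
m_dot = Q / dh = 63.1 / 111.9 = 0.5639 kg/s

0.5639


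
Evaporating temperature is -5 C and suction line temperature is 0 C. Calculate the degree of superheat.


Superheat = T_suction - T_evap
Superheat = 0 - (-5)
Superheat = 5 K

5


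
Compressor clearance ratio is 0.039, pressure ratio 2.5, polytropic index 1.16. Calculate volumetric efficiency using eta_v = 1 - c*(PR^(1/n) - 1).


PR^(1/n) = 2.5^(1/1.16) = 2.20318888
eta_v = 1 - 0.039 * (2.20318888 - 1)
eta_v = 0.9531

0.9531


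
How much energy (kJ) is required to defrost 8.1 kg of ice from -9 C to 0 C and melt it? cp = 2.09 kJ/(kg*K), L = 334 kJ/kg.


Sensible heat = cp * dT = 2.09 * 9 = 18.81 kJ/kg
Total per kg = 18.81 + 334 = 352.81 kJ/kg
Q = m * total = 8.1 * 352.81
Q = 2857.8 kJ

2857.8


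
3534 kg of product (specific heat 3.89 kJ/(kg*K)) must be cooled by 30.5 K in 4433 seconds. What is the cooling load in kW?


Q = m * cp * dT / t
Q = 3534 * 3.89 * 30.5 / 4433
Q = 94.584 kW

94.584


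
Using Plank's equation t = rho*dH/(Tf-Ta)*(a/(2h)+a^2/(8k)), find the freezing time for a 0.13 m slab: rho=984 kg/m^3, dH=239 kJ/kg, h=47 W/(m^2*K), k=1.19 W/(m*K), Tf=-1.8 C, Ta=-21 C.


dT = -1.8 - (-21) = 19.2 K
term1 = a/(2h) = 0.13/(2*47) = 0.001382978723
term2 = a^2/(8k) = 0.13^2/(8*1.19) = 0.001775210084
t = rho*dH*1000/dT * (term1 + term2)
t = 984*239*1000/19.2 * (0.001382978723 + 0.001775210084)
t = 38684 s

38684


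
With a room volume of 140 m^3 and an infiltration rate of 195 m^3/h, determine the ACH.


ACH = flow / volume
ACH = 195 / 140
ACH = 1.393

1.393


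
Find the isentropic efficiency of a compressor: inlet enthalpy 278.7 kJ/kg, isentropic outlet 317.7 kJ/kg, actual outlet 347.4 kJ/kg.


dh_ideal = 317.7 - 278.7 = 39.0 kJ/kg
dh_actual = 347.4 - 278.7 = 68.7 kJ/kg
eta_s = dh_ideal / dh_actual = 39.0 / 68.7
eta_s = 0.5677

0.5677


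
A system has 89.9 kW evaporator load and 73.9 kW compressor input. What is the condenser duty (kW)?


Q_cond = Q_evap + W
Q_cond = 89.9 + 73.9
Q_cond = 163.8 kW

163.8


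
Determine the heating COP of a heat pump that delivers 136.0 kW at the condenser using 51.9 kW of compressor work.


COP_hp = Q_cond / W
COP_hp = 136.0 / 51.9
COP_hp = 2.62

2.62


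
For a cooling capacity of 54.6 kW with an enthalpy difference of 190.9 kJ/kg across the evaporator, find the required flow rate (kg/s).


m_dot = Q / dh
m_dot = 54.6 / 190.9
m_dot = 0.286 kg/s

0.286


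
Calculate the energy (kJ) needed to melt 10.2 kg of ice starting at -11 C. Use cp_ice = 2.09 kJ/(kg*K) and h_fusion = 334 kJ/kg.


Sensible heat = cp * dT = 2.09 * 11 = 22.99 kJ/kg
Total per kg = 22.99 + 334 = 356.99 kJ/kg
Q = m * total = 10.2 * 356.99
Q = 3641.3 kJ

3641.3


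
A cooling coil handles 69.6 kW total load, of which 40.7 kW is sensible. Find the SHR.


SHR = Q_sensible / Q_total
SHR = 40.7 / 69.6
SHR = 0.585

0.585


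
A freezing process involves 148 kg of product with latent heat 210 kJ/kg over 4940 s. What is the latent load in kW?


Q_lat = m * h_fg / t
Q_lat = 148 * 210 / 4940
Q_lat = 6.29 kW

6.29


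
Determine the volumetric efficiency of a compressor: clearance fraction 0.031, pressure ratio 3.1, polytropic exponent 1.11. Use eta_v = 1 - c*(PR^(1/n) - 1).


PR^(1/n) = 3.1^(1/1.11) = 2.77120206
eta_v = 1 - 0.031 * (2.77120206 - 1)
eta_v = 0.9451

0.9451


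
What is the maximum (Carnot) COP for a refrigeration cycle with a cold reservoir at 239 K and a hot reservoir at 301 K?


dT = 301 - 239 = 62 K
COP_carnot = T_cold / dT = 239 / 62
COP_carnot = 3.855

3.855


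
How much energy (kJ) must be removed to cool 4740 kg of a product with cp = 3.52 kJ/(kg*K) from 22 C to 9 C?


dT = 22 - (9) = 13 K
Q = m * cp * dT = 4740 * 3.52 * 13
Q = 216902 kJ

216902


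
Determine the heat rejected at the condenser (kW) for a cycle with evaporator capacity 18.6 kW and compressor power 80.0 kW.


Q_cond = Q_evap + W
Q_cond = 18.6 + 80.0
Q_cond = 98.6 kW

98.6


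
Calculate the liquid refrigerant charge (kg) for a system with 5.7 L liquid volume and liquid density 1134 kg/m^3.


Charge = V * rho / 1000
Charge = 5.7 * 1134 / 1000
Charge = 6.46 kg

6.46


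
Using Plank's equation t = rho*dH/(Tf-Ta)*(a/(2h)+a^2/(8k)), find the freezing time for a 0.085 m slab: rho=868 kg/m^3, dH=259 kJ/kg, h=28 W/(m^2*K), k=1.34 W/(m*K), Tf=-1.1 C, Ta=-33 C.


dT = -1.1 - (-33) = 31.9 K
term1 = a/(2h) = 0.085/(2*28) = 0.001517857143
term2 = a^2/(8k) = 0.085^2/(8*1.34) = 0.0006739738806
t = rho*dH*1000/dT * (term1 + term2)
t = 868*259*1000/31.9 * (0.001517857143 + 0.0006739738806)
t = 15447 s

15447


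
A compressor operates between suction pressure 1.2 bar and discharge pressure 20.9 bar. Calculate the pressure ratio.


PR = P_high / P_low
PR = 20.9 / 1.2
PR = 17.417

17.417


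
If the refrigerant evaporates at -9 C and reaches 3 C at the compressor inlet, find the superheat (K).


Superheat = T_suction - T_evap
Superheat = 3 - (-9)
Superheat = 12 K

12


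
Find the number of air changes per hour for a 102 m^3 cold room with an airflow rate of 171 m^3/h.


ACH = flow / volume
ACH = 171 / 102
ACH = 1.676

1.676


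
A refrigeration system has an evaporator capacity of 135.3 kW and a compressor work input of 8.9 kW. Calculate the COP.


COP = Q_evap / W
COP = 135.3 / 8.9
COP = 15.202

15.202


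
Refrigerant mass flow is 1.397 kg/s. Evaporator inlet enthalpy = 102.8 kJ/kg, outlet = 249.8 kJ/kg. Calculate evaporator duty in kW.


dh = 249.8 - 102.8 = 147.0 kJ/kg
Q_evap = m_dot * dh = 1.397 * 147.0
Q_evap = 205.36 kW

205.36


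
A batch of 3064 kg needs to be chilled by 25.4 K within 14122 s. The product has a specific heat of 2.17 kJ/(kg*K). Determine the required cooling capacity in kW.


Q = m * cp * dT / t
Q = 3064 * 2.17 * 25.4 / 14122
Q = 11.959 kW

11.959


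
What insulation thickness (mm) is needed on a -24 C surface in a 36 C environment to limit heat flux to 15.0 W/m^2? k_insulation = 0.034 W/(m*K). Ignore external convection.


dT = 36 - (-24) = 60 K
thickness = k * dT / q_max * 1000
thickness = 0.034 * 60 / 15.0 * 1000
thickness = 136.0 mm

136.0


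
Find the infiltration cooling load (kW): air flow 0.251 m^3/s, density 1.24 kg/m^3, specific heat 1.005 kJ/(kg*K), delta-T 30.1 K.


Q = V_dot * rho * cp * dT
Q = 0.251 * 1.24 * 1.005 * 30.1
Q = 9.415 kW

9.415


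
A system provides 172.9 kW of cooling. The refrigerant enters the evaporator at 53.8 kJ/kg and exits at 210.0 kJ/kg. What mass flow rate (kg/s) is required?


dh = 210.0 - 53.8 = 156.2 kJ/kg
m_dot = Q / dh = 172.9 / 156.2 = 1.1069 kg/s

1.1069


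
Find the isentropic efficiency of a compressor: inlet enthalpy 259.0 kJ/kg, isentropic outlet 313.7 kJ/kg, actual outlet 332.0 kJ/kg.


dh_ideal = 313.7 - 259.0 = 54.7 kJ/kg
dh_actual = 332.0 - 259.0 = 73.0 kJ/kg
eta_s = dh_ideal / dh_actual = 54.7 / 73.0
eta_s = 0.7493

0.7493


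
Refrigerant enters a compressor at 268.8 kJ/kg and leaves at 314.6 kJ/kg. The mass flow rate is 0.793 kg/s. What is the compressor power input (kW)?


dh = 314.6 - 268.8 = 45.8 kJ/kg
W = m_dot * dh = 0.793 * 45.8 = 36.32 kW

36.32


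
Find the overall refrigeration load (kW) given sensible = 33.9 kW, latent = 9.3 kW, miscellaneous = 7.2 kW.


Q_total = Q_s + Q_l + Q_misc
Q_total = 33.9 + 9.3 + 7.2
Q_total = 50.4 kW

50.4


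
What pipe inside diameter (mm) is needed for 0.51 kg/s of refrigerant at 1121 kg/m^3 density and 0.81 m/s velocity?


A = m_dot / (rho * v) = 0.51 / (1121 * 0.81) = 0.000561667823 m^2
d = sqrt(4*A/pi) * 1000
d = 26.7 mm

26.7


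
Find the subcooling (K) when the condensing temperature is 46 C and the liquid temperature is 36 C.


Subcooling = T_cond - T_liquid
Subcooling = 46 - 36
Subcooling = 10 K

10


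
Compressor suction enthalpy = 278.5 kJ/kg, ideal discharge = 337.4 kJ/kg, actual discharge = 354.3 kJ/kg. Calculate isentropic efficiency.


dh_ideal = 337.4 - 278.5 = 58.9 kJ/kg
dh_actual = 354.3 - 278.5 = 75.8 kJ/kg
eta_s = dh_ideal / dh_actual = 58.9 / 75.8
eta_s = 0.777

0.777


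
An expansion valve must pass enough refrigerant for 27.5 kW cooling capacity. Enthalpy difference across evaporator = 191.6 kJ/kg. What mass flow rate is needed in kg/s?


m_dot = Q / dh
m_dot = 27.5 / 191.6
m_dot = 0.1435 kg/s

0.1435


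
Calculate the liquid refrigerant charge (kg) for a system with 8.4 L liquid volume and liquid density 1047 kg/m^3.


Charge = V * rho / 1000
Charge = 8.4 * 1047 / 1000
Charge = 8.79 kg

8.79


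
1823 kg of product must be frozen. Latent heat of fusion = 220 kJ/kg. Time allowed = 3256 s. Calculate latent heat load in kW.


Q_lat = m * h_fg / t
Q_lat = 1823 * 220 / 3256
Q_lat = 123.18 kW

123.18


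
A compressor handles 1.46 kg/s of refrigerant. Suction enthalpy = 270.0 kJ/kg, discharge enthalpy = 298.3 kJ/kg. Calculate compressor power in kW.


dh = 298.3 - 270.0 = 28.3 kJ/kg
W = m_dot * dh = 1.46 * 28.3 = 41.32 kW

41.32


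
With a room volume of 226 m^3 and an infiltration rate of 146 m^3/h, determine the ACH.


ACH = flow / volume
ACH = 146 / 226
ACH = 0.646

0.646


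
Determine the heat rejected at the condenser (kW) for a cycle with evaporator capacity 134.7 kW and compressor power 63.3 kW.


Q_cond = Q_evap + W
Q_cond = 134.7 + 63.3
Q_cond = 198.0 kW

198.0


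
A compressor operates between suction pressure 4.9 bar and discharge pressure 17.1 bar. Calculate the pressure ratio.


PR = P_high / P_low
PR = 17.1 / 4.9
PR = 3.49

3.49


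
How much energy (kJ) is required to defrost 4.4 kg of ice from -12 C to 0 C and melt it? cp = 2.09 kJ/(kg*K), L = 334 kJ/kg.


Sensible heat = cp * dT = 2.09 * 12 = 25.08 kJ/kg
Total per kg = 25.08 + 334 = 359.08 kJ/kg
Q = m * total = 4.4 * 359.08
Q = 1580.0 kJ

1580.0


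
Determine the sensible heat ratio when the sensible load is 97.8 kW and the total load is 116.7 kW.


SHR = Q_sensible / Q_total
SHR = 97.8 / 116.7
SHR = 0.838

0.838


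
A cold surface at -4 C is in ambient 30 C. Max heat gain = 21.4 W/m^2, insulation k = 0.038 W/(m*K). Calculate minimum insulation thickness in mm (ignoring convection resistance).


dT = 30 - (-4) = 34 K
thickness = k * dT / q_max * 1000
thickness = 0.038 * 34 / 21.4 * 1000
thickness = 60.4 mm

60.4


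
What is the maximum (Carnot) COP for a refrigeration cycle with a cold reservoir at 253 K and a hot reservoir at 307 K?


dT = 307 - 253 = 54 K
COP_carnot = T_cold / dT = 253 / 54
COP_carnot = 4.685

4.685


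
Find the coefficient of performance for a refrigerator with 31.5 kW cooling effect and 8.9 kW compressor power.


COP = Q_evap / W
COP = 31.5 / 8.9
COP = 3.539

3.539


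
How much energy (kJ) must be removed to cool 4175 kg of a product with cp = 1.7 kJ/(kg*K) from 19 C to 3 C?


dT = 19 - (3) = 16 K
Q = m * cp * dT = 4175 * 1.7 * 16
Q = 113560 kJ

113560


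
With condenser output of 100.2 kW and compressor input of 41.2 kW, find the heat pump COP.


COP_hp = Q_cond / W
COP_hp = 100.2 / 41.2
COP_hp = 2.432

2.432


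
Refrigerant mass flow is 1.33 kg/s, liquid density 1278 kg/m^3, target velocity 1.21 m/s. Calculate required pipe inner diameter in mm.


A = m_dot / (rho * v) = 1.33 / (1278 * 1.21) = 0.0008600732032 m^2
d = sqrt(4*A/pi) * 1000
d = 33.1 mm

33.1


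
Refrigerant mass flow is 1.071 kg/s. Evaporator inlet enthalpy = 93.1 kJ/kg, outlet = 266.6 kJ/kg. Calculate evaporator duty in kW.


dh = 266.6 - 93.1 = 173.5 kJ/kg
Q_evap = m_dot * dh = 1.071 * 173.5
Q_evap = 185.82 kW

185.82


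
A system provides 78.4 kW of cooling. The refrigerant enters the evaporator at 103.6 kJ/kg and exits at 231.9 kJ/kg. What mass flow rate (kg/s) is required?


dh = 231.9 - 103.6 = 128.3 kJ/kg
m_dot = Q / dh = 78.4 / 128.3 = 0.6111 kg/s

0.6111


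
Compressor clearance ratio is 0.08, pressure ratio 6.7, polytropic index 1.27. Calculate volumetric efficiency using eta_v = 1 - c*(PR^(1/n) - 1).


PR^(1/n) = 6.7^(1/1.27) = 4.47149347
eta_v = 1 - 0.08 * (4.47149347 - 1)
eta_v = 0.7223

0.7223


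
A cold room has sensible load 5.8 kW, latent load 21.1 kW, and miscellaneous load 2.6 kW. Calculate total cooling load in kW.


Q_total = Q_s + Q_l + Q_misc
Q_total = 5.8 + 21.1 + 2.6
Q_total = 29.5 kW

29.5


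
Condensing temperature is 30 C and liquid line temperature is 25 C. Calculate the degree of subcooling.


Subcooling = T_cond - T_liquid
Subcooling = 30 - 25
Subcooling = 5 K

5


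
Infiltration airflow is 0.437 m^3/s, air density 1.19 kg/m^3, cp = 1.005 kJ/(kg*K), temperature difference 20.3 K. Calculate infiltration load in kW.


Q = V_dot * rho * cp * dT
Q = 0.437 * 1.19 * 1.005 * 20.3
Q = 10.609 kW

10.609


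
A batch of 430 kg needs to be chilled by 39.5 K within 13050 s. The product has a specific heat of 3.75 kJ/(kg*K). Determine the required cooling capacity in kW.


Q = m * cp * dT / t
Q = 430 * 3.75 * 39.5 / 13050
Q = 4.881 kW

4.881


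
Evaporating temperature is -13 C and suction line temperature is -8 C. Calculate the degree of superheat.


Superheat = T_suction - T_evap
Superheat = -8 - (-13)
Superheat = 5 K

5


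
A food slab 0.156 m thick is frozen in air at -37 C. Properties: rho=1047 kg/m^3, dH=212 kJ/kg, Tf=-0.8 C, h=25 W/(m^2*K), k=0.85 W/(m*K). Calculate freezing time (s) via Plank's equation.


dT = -0.8 - (-37) = 36.2 K
term1 = a/(2h) = 0.156/(2*25) = 0.00312
term2 = a^2/(8k) = 0.156^2/(8*0.85) = 0.003578823529
t = rho*dH*1000/dT * (term1 + term2)
t = 1047*212*1000/36.2 * (0.00312 + 0.003578823529)
t = 41075 s

41075


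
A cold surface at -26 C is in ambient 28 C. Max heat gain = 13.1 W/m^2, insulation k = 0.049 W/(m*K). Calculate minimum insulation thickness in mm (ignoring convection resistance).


dT = 28 - (-26) = 54 K
thickness = k * dT / q_max * 1000
thickness = 0.049 * 54 / 13.1 * 1000
thickness = 202.0 mm

202.0


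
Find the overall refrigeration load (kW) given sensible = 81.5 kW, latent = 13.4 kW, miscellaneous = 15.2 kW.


Q_total = Q_s + Q_l + Q_misc
Q_total = 81.5 + 13.4 + 15.2
Q_total = 110.1 kW

110.1


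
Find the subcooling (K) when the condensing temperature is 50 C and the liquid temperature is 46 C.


Subcooling = T_cond - T_liquid
Subcooling = 50 - 46
Subcooling = 4 K

4


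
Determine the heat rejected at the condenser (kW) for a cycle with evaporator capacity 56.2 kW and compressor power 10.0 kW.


Q_cond = Q_evap + W
Q_cond = 56.2 + 10.0
Q_cond = 66.2 kW

66.2


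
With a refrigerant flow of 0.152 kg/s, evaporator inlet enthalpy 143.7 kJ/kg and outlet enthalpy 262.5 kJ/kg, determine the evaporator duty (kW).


dh = 262.5 - 143.7 = 118.8 kJ/kg
Q_evap = m_dot * dh = 0.152 * 118.8
Q_evap = 18.06 kW

18.06


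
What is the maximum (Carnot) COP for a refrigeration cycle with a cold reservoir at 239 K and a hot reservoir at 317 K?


dT = 317 - 239 = 78 K
COP_carnot = T_cold / dT = 239 / 78
COP_carnot = 3.064

3.064


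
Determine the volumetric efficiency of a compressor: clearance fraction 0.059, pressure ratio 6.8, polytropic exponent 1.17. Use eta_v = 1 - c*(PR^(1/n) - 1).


PR^(1/n) = 6.8^(1/1.17) = 5.14690413
eta_v = 1 - 0.059 * (5.14690413 - 1)
eta_v = 0.7553

0.7553


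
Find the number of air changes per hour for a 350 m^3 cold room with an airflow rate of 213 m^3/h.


ACH = flow / volume
ACH = 213 / 350
ACH = 0.609

0.609


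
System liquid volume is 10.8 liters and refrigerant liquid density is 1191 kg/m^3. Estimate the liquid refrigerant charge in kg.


Charge = V * rho / 1000
Charge = 10.8 * 1191 / 1000
Charge = 12.86 kg

12.86


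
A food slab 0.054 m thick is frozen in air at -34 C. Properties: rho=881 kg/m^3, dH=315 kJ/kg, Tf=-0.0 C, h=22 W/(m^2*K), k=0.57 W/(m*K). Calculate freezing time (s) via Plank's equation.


dT = -0.0 - (-34) = 34.0 K
term1 = a/(2h) = 0.054/(2*22) = 0.001227272727
term2 = a^2/(8k) = 0.054^2/(8*0.57) = 0.0006394736842
t = rho*dH*1000/dT * (term1 + term2)
t = 881*315*1000/34.0 * (0.001227272727 + 0.0006394736842)
t = 15237 s

15237


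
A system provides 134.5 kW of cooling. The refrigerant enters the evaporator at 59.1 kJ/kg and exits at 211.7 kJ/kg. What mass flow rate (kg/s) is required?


dh = 211.7 - 59.1 = 152.6 kJ/kg
m_dot = Q / dh = 134.5 / 152.6 = 0.8814 kg/s

0.8814


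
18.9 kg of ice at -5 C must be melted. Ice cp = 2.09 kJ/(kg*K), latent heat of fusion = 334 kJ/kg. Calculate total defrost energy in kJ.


Sensible heat = cp * dT = 2.09 * 5 = 10.45 kJ/kg
Total per kg = 10.45 + 334 = 344.45 kJ/kg
Q = m * total = 18.9 * 344.45
Q = 6510.1 kJ

6510.1


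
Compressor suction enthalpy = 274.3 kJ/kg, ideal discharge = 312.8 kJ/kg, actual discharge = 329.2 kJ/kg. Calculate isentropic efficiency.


dh_ideal = 312.8 - 274.3 = 38.5 kJ/kg
dh_actual = 329.2 - 274.3 = 54.9 kJ/kg
eta_s = dh_ideal / dh_actual = 38.5 / 54.9
eta_s = 0.7013

0.7013


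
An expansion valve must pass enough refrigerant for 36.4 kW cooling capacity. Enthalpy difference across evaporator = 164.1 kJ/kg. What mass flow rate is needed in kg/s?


m_dot = Q / dh
m_dot = 36.4 / 164.1
m_dot = 0.2218 kg/s

0.2218


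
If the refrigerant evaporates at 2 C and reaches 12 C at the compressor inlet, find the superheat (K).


Superheat = T_suction - T_evap
Superheat = 12 - (2)
Superheat = 10 K

10


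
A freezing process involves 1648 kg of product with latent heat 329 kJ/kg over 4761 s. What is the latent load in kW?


Q_lat = m * h_fg / t
Q_lat = 1648 * 329 / 4761
Q_lat = 113.88 kW

113.88


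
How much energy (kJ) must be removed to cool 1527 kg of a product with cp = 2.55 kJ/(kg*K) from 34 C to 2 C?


dT = 34 - (2) = 32 K
Q = m * cp * dT = 1527 * 2.55 * 32
Q = 124603 kJ

124603


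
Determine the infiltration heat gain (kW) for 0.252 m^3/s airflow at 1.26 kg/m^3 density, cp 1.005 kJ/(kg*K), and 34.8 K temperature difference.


Q = V_dot * rho * cp * dT
Q = 0.252 * 1.26 * 1.005 * 34.8
Q = 11.105 kW

11.105


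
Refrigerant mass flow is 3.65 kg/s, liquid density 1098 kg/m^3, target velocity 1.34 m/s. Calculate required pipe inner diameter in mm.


A = m_dot / (rho * v) = 3.65 / (1098 * 1.34) = 0.002480765571 m^2
d = sqrt(4*A/pi) * 1000
d = 56.2 mm

56.2


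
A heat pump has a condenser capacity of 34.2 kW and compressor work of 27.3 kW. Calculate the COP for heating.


COP_hp = Q_cond / W
COP_hp = 34.2 / 27.3
COP_hp = 1.253

1.253
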